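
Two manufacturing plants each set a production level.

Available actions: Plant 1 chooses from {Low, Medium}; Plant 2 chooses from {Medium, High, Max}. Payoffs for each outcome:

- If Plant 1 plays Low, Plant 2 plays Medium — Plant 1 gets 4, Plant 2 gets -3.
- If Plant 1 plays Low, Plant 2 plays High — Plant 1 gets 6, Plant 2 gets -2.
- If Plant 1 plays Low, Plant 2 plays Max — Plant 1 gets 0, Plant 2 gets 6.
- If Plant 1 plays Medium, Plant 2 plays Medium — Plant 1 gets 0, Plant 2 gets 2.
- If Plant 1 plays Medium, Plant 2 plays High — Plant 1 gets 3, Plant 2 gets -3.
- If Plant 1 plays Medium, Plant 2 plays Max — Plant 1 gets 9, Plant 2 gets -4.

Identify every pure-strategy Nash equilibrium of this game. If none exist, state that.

Check each profile: it is a Nash equilibrium iff no player can strictly gain by switching unilaterally.
(Low, Medium): Plant 2 can switch to High (-3 → -2). Not NE.
(Low, High): Plant 2 can switch to Max (-2 → 6). Not NE.
(Low, Max): Plant 1 can switch to Medium (0 → 9). Not NE.
(Medium, Medium): Plant 1 can switch to Low (0 → 4). Not NE.
(Medium, High): Plant 1 can switch to Low (3 → 6). Not NE.
(Medium, Max): Plant 2 can switch to Medium (-4 → 2). Not NE.

No pure-strategy Nash equilibrium.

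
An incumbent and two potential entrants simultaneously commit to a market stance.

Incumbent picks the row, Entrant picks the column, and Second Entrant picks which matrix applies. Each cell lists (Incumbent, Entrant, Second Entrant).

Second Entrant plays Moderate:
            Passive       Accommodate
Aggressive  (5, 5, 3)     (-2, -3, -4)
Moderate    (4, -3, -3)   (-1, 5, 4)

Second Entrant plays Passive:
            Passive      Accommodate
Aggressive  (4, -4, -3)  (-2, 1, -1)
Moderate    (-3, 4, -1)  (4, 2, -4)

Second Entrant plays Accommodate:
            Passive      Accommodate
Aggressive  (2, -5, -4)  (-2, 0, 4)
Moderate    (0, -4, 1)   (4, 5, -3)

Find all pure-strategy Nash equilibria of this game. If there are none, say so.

Incumbent against (Passive, Moderate): payoffs 5, 4 → best response Aggressive.
Incumbent against (Passive, Passive): payoffs 4, -3 → best response Aggressive.
Incumbent against (Passive, Accommodate): payoffs 2, 0 → best response Aggressive.
Incumbent against (Accommodate, Moderate): payoffs -2, -1 → best response Moderate.
Incumbent against (Accommodate, Passive): payoffs -2, 4 → best response Moderate.
Incumbent against (Accommodate, Accommodate): payoffs -2, 4 → best response Moderate.
Entrant against (Aggressive, Moderate): payoffs 5, -3 → best response Passive.
Entrant against (Aggressive, Passive): payoffs -4, 1 → best response Accommodate.
Entrant against (Aggressive, Accommodate): payoffs -5, 0 → best response Accommodate.
Entrant against (Moderate, Moderate): payoffs -3, 5 → best response Accommodate.
Entrant against (Moderate, Passive): payoffs 4, 2 → best response Passive.
Entrant against (Moderate, Accommodate): payoffs -4, 5 → best response Accommodate.
Second Entrant against (Aggressive, Passive): payoffs 3, -3, -4 → best response Moderate.
Second Entrant against (Aggressive, Accommodate): payoffs -4, -1, 4 → best response Accommodate.
Second Entrant against (Moderate, Passive): payoffs -3, -1, 1 → best response Accommodate.
Second Entrant against (Moderate, Accommodate): payoffs 4, -4, -3 → best response Moderate.
Mutual best responses: (Aggressive, Passive, Moderate); (Moderate, Accommodate, Moderate).

(Aggressive, Passive, Moderate); (Moderate, Accommodate, Moderate)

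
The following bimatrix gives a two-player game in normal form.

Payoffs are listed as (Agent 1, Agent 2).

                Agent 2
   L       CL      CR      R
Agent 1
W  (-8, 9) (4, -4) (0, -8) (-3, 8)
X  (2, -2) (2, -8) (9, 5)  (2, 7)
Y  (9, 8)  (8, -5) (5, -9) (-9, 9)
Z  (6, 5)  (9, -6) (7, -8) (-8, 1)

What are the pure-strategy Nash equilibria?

Check each profile: it is a Nash equilibrium iff no player can strictly gain by switching unilaterally.
(W, L): Agent 1 can switch to X (-8 → 2). Not NE.
(W, CL): Agent 1 can switch to Y (4 → 8). Not NE.
(W, CR): Agent 1 can switch to X (0 → 9). Not NE.
(W, R): Agent 1 can switch to X (-3 → 2). Not NE.
(X, L): Agent 1 can switch to Y (2 → 9). Not NE.
(X, CL): Agent 1 can switch to W (2 → 4). Not NE.
(X, CR): Agent 2 can switch to R (5 → 7). Not NE.
(X, R): Agent 1 gets 2, best alternative -3; Agent 2 gets 7, best alternative 5. No profitable deviation — NE.
(Y, L): Agent 2 can switch to R (8 → 9). Not NE.
(The remaining 7 profiles each have a profitable deviation by the same check.)

Pure NE: (X, R)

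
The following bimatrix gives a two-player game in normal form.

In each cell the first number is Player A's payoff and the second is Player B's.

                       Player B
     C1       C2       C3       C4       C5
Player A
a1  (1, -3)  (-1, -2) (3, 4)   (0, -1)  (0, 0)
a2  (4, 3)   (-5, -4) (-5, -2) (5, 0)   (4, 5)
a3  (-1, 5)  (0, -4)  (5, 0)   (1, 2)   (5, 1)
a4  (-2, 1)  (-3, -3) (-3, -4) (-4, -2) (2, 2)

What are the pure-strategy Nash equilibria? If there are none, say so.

There is no pure-strategy Nash equilibrium.

For each strategy profile, look for a profitable unilateral deviation.
(a1, C1): Player A can switch to a2 (1 → 4). Not NE.
(a1, C2): Player A can switch to a3 (-1 → 0). Not NE.
(a1, C3): Player A can switch to a3 (3 → 5). Not NE.
(a1, C4): Player A can switch to a2 (0 → 5). Not NE.
(a1, C5): Player A can switch to a2 (0 → 4). Not NE.
(a2, C1): Player B can switch to C5 (3 → 5). Not NE.
(a2, C2): Player A can switch to a1 (-5 → -1). Not NE.
(a2, C3): Player A can switch to a1 (-5 → 3). Not NE.
(a2, C4): Player B can switch to C1 (0 → 3). Not NE.
(a2, C5): Player A can switch to a3 (4 → 5). Not NE.
(a3, C1): Player A can switch to a1 (-1 → 1). Not NE.
(a3, C2): Player B can switch to C1 (-4 → 5). Not NE.
(The remaining 8 profiles each have a profitable deviation by the same check.)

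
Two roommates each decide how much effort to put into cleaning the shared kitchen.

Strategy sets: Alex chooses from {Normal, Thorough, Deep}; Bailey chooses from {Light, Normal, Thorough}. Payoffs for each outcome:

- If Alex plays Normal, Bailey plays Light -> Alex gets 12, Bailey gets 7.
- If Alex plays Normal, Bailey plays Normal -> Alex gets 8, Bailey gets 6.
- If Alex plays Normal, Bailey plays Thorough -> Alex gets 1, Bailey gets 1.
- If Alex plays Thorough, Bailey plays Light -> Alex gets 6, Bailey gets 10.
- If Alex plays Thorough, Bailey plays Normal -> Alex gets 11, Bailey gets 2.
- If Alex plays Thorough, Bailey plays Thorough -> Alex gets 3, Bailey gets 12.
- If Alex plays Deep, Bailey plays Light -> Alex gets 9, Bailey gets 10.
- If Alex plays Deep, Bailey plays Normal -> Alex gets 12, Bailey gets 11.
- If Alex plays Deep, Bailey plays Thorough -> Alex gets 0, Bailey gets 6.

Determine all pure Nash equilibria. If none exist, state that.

Mark each player's best response to every combination of opponents' strategies; a profile where every player is best-responding is a pure Nash equilibrium.
Alex against Light: payoffs 12, 6, 9 → best response Normal.
Alex against Normal: payoffs 8, 11, 12 → best response Deep.
Alex against Thorough: payoffs 1, 3, 0 → best response Thorough.
Bailey against Normal: payoffs 7, 6, 1 → best response Light.
Bailey against Thorough: payoffs 10, 2, 12 → best response Thorough.
Bailey against Deep: payoffs 10, 11, 6 → best response Normal.
Mutual best responses: (Normal, Light); (Thorough, Thorough); (Deep, Normal).

(Normal, Light); (Thorough, Thorough); (Deep, Normal)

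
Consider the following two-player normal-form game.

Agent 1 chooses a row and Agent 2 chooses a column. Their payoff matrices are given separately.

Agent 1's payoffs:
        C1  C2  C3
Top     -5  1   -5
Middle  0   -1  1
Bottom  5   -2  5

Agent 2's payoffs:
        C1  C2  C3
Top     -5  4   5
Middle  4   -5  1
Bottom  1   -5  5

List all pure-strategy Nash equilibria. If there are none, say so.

Agent 1 against C1: payoffs -5, 0, 5 → best response Bottom.
Agent 1 against C2: payoffs 1, -1, -2 → best response Top.
Agent 1 against C3: payoffs -5, 1, 5 → best response Bottom.
Agent 2 against Top: payoffs -5, 4, 5 → best response C3.
Agent 2 against Middle: payoffs 4, -5, 1 → best response C1.
Agent 2 against Bottom: payoffs 1, -5, 5 → best response C3.
Mutual best responses: (Bottom, C3).

Pure NE: (Bottom, C3)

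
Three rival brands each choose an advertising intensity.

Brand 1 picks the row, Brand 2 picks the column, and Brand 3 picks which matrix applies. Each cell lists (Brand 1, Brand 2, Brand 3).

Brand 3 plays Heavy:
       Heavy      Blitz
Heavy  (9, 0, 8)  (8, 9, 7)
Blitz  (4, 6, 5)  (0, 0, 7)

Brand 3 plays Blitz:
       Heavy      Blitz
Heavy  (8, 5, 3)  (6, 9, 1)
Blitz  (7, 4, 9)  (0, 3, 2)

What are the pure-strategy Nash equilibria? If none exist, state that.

(Heavy, Heavy, Heavy): Brand 2 can switch to Blitz (0 → 9). Not NE.
(Heavy, Heavy, Blitz): Brand 2 can switch to Blitz (5 → 9). Not NE.
(Heavy, Blitz, Heavy): Brand 1 gets 8, best alternative 0; Brand 2 gets 9, best alternative 0; Brand 3 gets 7, best alternative 1. No profitable deviation — NE.
(Heavy, Blitz, Blitz): Brand 3 can switch to Heavy (1 → 7). Not NE.
(Blitz, Heavy, Heavy): Brand 1 can switch to Heavy (4 → 9). Not NE.
(Blitz, Heavy, Blitz): Brand 1 can switch to Heavy (7 → 8). Not NE.
(Blitz, Blitz, Heavy): Brand 1 can switch to Heavy (0 → 8). Not NE.
(Blitz, Blitz, Blitz): Brand 1 can switch to Heavy (0 → 6). Not NE.

The unique pure-strategy Nash equilibrium is (Heavy, Blitz, Heavy).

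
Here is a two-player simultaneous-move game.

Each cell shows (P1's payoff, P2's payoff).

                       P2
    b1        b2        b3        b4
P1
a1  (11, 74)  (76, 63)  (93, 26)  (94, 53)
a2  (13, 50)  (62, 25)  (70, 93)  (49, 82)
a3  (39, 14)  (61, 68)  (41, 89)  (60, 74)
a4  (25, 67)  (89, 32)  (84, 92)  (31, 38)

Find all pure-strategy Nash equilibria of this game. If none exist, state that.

There is no pure-strategy Nash equilibrium.

Check each profile: it is a Nash equilibrium iff no player can strictly gain by switching unilaterally.
(a1, b1): P1 can switch to a2 (11 → 13). Not NE.
(a1, b2): P1 can switch to a4 (76 → 89). Not NE.
(a1, b3): P2 can switch to b1 (26 → 74). Not NE.
(a1, b4): P2 can switch to b1 (53 → 74). Not NE.
(a2, b1): P1 can switch to a3 (13 → 39). Not NE.
(a2, b2): P1 can switch to a1 (62 → 76). Not NE.
(a2, b3): P1 can switch to a1 (70 → 93). Not NE.
(a2, b4): P1 can switch to a1 (49 → 94). Not NE.
(a3, b1): P2 can switch to b2 (14 → 68). Not NE.
(a3, b2): P1 can switch to a1 (61 → 76). Not NE.
(a3, b3): P1 can switch to a1 (41 → 93). Not NE.
(a3, b4): P1 can switch to a1 (60 → 94). Not NE.
(The remaining 4 profiles each have a profitable deviation by the same check.)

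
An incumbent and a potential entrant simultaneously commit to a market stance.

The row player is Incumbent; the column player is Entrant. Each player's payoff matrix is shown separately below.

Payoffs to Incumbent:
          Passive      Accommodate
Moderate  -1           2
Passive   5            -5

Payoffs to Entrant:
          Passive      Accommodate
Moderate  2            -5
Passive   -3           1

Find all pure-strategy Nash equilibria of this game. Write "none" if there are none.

This game has no pure Nash equilibrium.

Incumbent against Passive: payoffs -1, 5 → best response Passive.
Incumbent against Accommodate: payoffs 2, -5 → best response Moderate.
Entrant against Moderate: payoffs 2, -5 → best response Passive.
Entrant against Passive: payoffs -3, 1 → best response Accommodate.
No profile is a mutual best response for all players.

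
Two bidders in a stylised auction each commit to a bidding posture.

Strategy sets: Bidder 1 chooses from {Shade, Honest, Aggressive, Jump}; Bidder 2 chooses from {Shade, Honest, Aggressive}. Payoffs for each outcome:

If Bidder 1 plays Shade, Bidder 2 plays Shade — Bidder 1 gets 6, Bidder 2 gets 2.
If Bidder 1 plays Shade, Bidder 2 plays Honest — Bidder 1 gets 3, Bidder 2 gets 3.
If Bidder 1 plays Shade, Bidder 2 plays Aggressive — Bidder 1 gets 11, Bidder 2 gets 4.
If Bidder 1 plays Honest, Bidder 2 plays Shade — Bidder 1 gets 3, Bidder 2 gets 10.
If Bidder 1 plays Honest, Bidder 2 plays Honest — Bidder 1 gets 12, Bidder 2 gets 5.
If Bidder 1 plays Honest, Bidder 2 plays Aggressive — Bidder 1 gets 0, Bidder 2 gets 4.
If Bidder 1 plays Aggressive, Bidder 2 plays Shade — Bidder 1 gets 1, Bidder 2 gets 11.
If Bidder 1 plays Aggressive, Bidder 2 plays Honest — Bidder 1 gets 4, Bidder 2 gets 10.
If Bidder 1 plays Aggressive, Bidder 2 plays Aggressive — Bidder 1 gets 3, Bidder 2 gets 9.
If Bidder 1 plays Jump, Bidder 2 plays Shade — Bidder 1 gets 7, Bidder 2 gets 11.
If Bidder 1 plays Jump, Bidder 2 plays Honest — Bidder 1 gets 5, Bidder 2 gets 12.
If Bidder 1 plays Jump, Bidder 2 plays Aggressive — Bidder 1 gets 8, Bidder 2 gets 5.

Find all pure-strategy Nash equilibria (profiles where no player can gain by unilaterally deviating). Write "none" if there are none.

(Shade, Aggressive)

Mark each player's best response to every combination of opponents' strategies; a profile where every player is best-responding is a pure Nash equilibrium.
Bidder 1 against Shade: payoffs 6, 3, 1, 7 → best response Jump.
Bidder 1 against Honest: payoffs 3, 12, 4, 5 → best response Honest.
Bidder 1 against Aggressive: payoffs 11, 0, 3, 8 → best response Shade.
Bidder 2 against Shade: payoffs 2, 3, 4 → best response Aggressive.
Bidder 2 against Honest: payoffs 10, 5, 4 → best response Shade.
Bidder 2 against Aggressive: payoffs 11, 10, 9 → best response Shade.
Bidder 2 against Jump: payoffs 11, 12, 5 → best response Honest.
Mutual best responses: (Shade, Aggressive).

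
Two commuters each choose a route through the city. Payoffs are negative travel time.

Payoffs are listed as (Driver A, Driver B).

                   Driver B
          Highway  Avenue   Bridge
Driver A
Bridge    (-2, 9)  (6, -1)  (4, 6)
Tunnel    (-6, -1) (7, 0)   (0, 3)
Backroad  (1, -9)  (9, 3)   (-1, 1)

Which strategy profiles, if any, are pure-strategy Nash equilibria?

Pure NE: (Backroad, Avenue)

Driver A against Highway: payoffs -2, -6, 1 → best response Backroad.
Driver A against Avenue: payoffs 6, 7, 9 → best response Backroad.
Driver A against Bridge: payoffs 4, 0, -1 → best response Bridge.
Driver B against Bridge: payoffs 9, -1, 6 → best response Highway.
Driver B against Tunnel: payoffs -1, 0, 3 → best response Bridge.
Driver B against Backroad: payoffs -9, 3, 1 → best response Avenue.
Mutual best responses: (Backroad, Avenue).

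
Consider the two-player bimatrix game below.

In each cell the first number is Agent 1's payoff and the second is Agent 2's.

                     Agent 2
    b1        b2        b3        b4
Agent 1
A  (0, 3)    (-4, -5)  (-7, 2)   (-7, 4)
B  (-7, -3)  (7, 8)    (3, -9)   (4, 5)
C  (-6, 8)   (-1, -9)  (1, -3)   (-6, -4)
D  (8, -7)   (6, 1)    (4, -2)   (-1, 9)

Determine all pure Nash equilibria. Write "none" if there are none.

(B, b2)

Mark each player's best response to every combination of opponents' strategies; a profile where every player is best-responding is a pure Nash equilibrium.
Agent 1 against b1: payoffs 0, -7, -6, 8 → best response D.
Agent 1 against b2: payoffs -4, 7, -1, 6 → best response B.
Agent 1 against b3: payoffs -7, 3, 1, 4 → best response D.
Agent 1 against b4: payoffs -7, 4, -6, -1 → best response B.
Agent 2 against A: payoffs 3, -5, 2, 4 → best response b4.
Agent 2 against B: payoffs -3, 8, -9, 5 → best response b2.
Agent 2 against C: payoffs 8, -9, -3, -4 → best response b1.
Agent 2 against D: payoffs -7, 1, -2, 9 → best response b4.
Mutual best responses: (B, b2).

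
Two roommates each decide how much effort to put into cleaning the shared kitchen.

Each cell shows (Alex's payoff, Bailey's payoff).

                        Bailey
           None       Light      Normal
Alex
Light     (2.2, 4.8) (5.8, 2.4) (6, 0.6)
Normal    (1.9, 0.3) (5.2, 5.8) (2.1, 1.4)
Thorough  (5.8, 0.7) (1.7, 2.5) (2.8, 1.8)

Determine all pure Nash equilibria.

No pure-strategy Nash equilibrium.

For each player, find the best response to each opponent profile; mutual best responses are the pure NE.
Alex against None: payoffs 2.2, 1.9, 5.8 → best response Thorough.
Alex against Light: payoffs 5.8, 5.2, 1.7 → best response Light.
Alex against Normal: payoffs 6, 2.1, 2.8 → best response Light.
Bailey against Light: payoffs 4.8, 2.4, 0.6 → best response None.
Bailey against Normal: payoffs 0.3, 5.8, 1.4 → best response Light.
Bailey against Thorough: payoffs 0.7, 2.5, 1.8 → best response Light.
No profile is a mutual best response for all players.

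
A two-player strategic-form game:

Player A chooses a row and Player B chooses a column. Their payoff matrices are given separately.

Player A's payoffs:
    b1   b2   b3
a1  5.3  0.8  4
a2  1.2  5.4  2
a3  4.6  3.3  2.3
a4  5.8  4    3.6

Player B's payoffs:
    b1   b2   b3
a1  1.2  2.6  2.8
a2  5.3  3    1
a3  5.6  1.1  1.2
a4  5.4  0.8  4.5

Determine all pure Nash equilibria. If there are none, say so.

Player A against b1: payoffs 5.3, 1.2, 4.6, 5.8 → best response a4.
Player A against b2: payoffs 0.8, 5.4, 3.3, 4 → best response a2.
Player A against b3: payoffs 4, 2, 2.3, 3.6 → best response a1.
Player B against a1: payoffs 1.2, 2.6, 2.8 → best response b3.
Player B against a2: payoffs 5.3, 3, 1 → best response b1.
Player B against a3: payoffs 5.6, 1.1, 1.2 → best response b1.
Player B against a4: payoffs 5.4, 0.8, 4.5 → best response b1.
Mutual best responses: (a1, b3); (a4, b1).

The pure Nash equilibria are (a1, b3), (a4, b1).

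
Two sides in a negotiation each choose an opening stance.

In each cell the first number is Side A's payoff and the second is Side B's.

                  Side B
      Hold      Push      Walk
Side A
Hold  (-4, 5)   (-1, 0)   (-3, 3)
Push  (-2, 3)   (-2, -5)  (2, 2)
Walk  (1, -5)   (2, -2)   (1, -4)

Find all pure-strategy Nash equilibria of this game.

For each player, find the best response to each opponent profile; mutual best responses are the pure NE.
Side A against Hold: payoffs -4, -2, 1 → best response Walk.
Side A against Push: payoffs -1, -2, 2 → best response Walk.
Side A against Walk: payoffs -3, 2, 1 → best response Push.
Side B against Hold: payoffs 5, 0, 3 → best response Hold.
Side B against Push: payoffs 3, -5, 2 → best response Hold.
Side B against Walk: payoffs -5, -2, -4 → best response Push.
Mutual best responses: (Walk, Push).

(Walk, Push)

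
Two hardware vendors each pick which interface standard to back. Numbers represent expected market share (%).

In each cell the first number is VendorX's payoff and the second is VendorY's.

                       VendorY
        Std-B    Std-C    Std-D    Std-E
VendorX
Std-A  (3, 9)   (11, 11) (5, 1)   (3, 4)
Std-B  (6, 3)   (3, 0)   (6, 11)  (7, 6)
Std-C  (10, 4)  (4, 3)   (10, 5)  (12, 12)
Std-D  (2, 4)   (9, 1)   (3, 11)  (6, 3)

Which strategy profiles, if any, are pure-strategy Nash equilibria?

(Std-A, Std-C); (Std-C, Std-E)

(Std-A, Std-B): VendorX can switch to Std-B (3 → 6). Not NE.
(Std-A, Std-C): VendorX gets 11, best alternative 9; VendorY gets 11, best alternative 9. No profitable deviation — NE.
(Std-A, Std-D): VendorX can switch to Std-B (5 → 6). Not NE.
(Std-A, Std-E): VendorX can switch to Std-B (3 → 7). Not NE.
(Std-B, Std-B): VendorX can switch to Std-C (6 → 10). Not NE.
(Std-B, Std-C): VendorX can switch to Std-A (3 → 11). Not NE.
(Std-B, Std-D): VendorX can switch to Std-C (6 → 10). Not NE.
(Std-B, Std-E): VendorX can switch to Std-C (7 → 12). Not NE.
(Std-C, Std-B): VendorY can switch to Std-D (4 → 5). Not NE.
(Std-C, Std-E): VendorX gets 12, best alternative 7; VendorY gets 12, best alternative 5. No profitable deviation — NE.
(The remaining 6 profiles each have a profitable deviation by the same check.)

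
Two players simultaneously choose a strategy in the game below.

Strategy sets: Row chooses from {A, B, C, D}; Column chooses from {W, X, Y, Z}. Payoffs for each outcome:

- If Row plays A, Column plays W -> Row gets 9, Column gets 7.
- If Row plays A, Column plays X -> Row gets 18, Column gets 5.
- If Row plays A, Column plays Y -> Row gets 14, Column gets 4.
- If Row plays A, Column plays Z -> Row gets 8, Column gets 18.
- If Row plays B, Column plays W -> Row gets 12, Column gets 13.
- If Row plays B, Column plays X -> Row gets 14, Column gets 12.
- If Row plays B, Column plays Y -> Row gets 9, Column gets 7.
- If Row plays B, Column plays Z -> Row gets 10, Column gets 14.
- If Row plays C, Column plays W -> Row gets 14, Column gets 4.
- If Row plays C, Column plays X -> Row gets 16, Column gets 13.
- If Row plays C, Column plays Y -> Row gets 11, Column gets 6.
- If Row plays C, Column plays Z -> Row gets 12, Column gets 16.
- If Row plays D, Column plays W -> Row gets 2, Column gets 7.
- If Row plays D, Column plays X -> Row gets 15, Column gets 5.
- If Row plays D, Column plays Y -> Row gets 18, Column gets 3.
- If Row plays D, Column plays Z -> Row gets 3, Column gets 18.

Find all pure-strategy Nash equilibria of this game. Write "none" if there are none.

Pure NE: (C, Z)

Row against W: payoffs 9, 12, 14, 2 → best response C.
Row against X: payoffs 18, 14, 16, 15 → best response A.
Row against Y: payoffs 14, 9, 11, 18 → best response D.
Row against Z: payoffs 8, 10, 12, 3 → best response C.
Column against A: payoffs 7, 5, 4, 18 → best response Z.
Column against B: payoffs 13, 12, 7, 14 → best response Z.
Column against C: payoffs 4, 13, 6, 16 → best response Z.
Column against D: payoffs 7, 5, 3, 18 → best response Z.
Mutual best responses: (C, Z).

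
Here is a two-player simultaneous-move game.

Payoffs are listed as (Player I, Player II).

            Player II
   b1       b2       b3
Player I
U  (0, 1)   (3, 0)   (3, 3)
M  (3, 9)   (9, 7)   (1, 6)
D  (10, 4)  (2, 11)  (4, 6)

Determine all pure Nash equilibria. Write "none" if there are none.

This game has no pure Nash equilibrium.

(U, b1): Player I can switch to M (0 → 3). Not NE.
(U, b2): Player I can switch to M (3 → 9). Not NE.
(U, b3): Player I can switch to D (3 → 4). Not NE.
(M, b1): Player I can switch to D (3 → 10). Not NE.
(M, b2): Player II can switch to b1 (7 → 9). Not NE.
(M, b3): Player I can switch to U (1 → 3). Not NE.
(D, b1): Player II can switch to b2 (4 → 11). Not NE.
(D, b2): Player I can switch to U (2 → 3). Not NE.
(The remaining 1 profile has a profitable deviation by the same check.)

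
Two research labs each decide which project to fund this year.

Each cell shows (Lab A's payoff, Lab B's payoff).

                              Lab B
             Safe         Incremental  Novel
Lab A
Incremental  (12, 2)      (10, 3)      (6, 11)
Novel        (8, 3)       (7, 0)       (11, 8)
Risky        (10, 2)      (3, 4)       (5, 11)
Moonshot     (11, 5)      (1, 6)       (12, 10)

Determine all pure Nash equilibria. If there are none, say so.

Check each profile: it is a Nash equilibrium iff no player can strictly gain by switching unilaterally.
(Incremental, Safe): Lab B can switch to Incremental (2 → 3). Not NE.
(Incremental, Incremental): Lab B can switch to Novel (3 → 11). Not NE.
(Incremental, Novel): Lab A can switch to Novel (6 → 11). Not NE.
(Novel, Safe): Lab A can switch to Incremental (8 → 12). Not NE.
(Novel, Incremental): Lab A can switch to Incremental (7 → 10). Not NE.
(Novel, Novel): Lab A can switch to Moonshot (11 → 12). Not NE.
(Risky, Safe): Lab A can switch to Incremental (10 → 12). Not NE.
(Risky, Incremental): Lab A can switch to Incremental (3 → 10). Not NE.
(Moonshot, Novel): Lab A gets 12, best alternative 11; Lab B gets 10, best alternative 6. No profitable deviation — NE.
(The remaining 3 profiles each have a profitable deviation by the same check.)

Pure NE: (Moonshot, Novel)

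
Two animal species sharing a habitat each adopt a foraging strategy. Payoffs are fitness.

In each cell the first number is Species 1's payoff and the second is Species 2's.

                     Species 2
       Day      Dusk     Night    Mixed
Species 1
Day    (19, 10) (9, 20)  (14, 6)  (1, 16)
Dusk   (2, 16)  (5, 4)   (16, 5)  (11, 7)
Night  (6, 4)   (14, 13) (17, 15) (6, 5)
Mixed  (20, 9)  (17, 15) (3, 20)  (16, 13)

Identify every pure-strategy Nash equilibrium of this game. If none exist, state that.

Species 1 against Day: payoffs 19, 2, 6, 20 → best response Mixed.
Species 1 against Dusk: payoffs 9, 5, 14, 17 → best response Mixed.
Species 1 against Night: payoffs 14, 16, 17, 3 → best response Night.
Species 1 against Mixed: payoffs 1, 11, 6, 16 → best response Mixed.
Species 2 against Day: payoffs 10, 20, 6, 16 → best response Dusk.
Species 2 against Dusk: payoffs 16, 4, 5, 7 → best response Day.
Species 2 against Night: payoffs 4, 13, 15, 5 → best response Night.
Species 2 against Mixed: payoffs 9, 15, 20, 13 → best response Night.
Mutual best responses: (Night, Night).

Pure NE: (Night, Night)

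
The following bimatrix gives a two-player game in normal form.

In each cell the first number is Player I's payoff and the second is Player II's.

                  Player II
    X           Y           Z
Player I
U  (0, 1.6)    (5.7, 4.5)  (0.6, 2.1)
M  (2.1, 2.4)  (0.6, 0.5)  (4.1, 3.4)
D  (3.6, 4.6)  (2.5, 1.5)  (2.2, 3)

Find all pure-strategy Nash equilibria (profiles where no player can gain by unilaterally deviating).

The pure Nash equilibria are (U, Y) and (M, Z) and (D, X).

(U, X): Player I can switch to M (0 → 2.1). Not NE.
(U, Y): Player I gets 5.7, best alternative 2.5; Player II gets 4.5, best alternative 2.1. No profitable deviation — NE.
(U, Z): Player I can switch to M (0.6 → 4.1). Not NE.
(M, X): Player I can switch to D (2.1 → 3.6). Not NE.
(M, Y): Player I can switch to U (0.6 → 5.7). Not NE.
(M, Z): Player I gets 4.1, best alternative 2.2; Player II gets 3.4, best alternative 2.4. No profitable deviation — NE.
(D, X): Player I gets 3.6, best alternative 2.1; Player II gets 4.6, best alternative 3. No profitable deviation — NE.
(D, Y): Player I can switch to U (2.5 → 5.7). Not NE.
(D, Z): Player I can switch to M (2.2 → 4.1). Not NE.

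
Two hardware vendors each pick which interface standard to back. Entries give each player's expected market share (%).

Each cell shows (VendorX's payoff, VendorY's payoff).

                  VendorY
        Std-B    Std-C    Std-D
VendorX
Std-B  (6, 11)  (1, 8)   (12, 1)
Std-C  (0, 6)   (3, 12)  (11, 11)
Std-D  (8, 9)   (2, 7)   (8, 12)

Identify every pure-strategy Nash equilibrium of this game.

(Std-C, Std-C)

(Std-B, Std-B): VendorX can switch to Std-D (6 → 8). Not NE.
(Std-B, Std-C): VendorX can switch to Std-C (1 → 3). Not NE.
(Std-B, Std-D): VendorY can switch to Std-B (1 → 11). Not NE.
(Std-C, Std-B): VendorX can switch to Std-B (0 → 6). Not NE.
(Std-C, Std-C): VendorX gets 3, best alternative 2; VendorY gets 12, best alternative 11. No profitable deviation — NE.
(Std-C, Std-D): VendorX can switch to Std-B (11 → 12). Not NE.
(Std-D, Std-B): VendorY can switch to Std-D (9 → 12). Not NE.
(Std-D, Std-C): VendorX can switch to Std-C (2 → 3). Not NE.
(Std-D, Std-D): VendorX can switch to Std-B (8 → 12). Not NE.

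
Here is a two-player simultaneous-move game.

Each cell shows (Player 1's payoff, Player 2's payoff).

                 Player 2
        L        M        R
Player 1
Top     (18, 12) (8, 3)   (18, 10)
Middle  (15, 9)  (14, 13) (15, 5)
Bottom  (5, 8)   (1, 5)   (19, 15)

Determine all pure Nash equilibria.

Pure-strategy Nash equilibria: (Top, L) and (Middle, M) and (Bottom, R)

Player 1 against L: payoffs 18, 15, 5 → best response Top.
Player 1 against M: payoffs 8, 14, 1 → best response Middle.
Player 1 against R: payoffs 18, 15, 19 → best response Bottom.
Player 2 against Top: payoffs 12, 3, 10 → best response L.
Player 2 against Middle: payoffs 9, 13, 5 → best response M.
Player 2 against Bottom: payoffs 8, 5, 15 → best response R.
Mutual best responses: (Top, L); (Middle, M); (Bottom, R).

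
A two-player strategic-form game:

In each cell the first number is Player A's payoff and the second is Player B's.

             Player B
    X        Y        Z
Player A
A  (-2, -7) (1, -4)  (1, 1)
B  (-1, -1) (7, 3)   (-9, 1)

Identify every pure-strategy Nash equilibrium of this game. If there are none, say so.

(A, X): Player A can switch to B (-2 → -1). Not NE.
(A, Y): Player A can switch to B (1 → 7). Not NE.
(A, Z): Player A gets 1, best alternative -9; Player B gets 1, best alternative -4. No profitable deviation — NE.
(B, X): Player B can switch to Y (-1 → 3). Not NE.
(B, Y): Player A gets 7, best alternative 1; Player B gets 3, best alternative 1. No profitable deviation — NE.
(B, Z): Player A can switch to A (-9 → 1). Not NE.

The pure Nash equilibria are (A, Z) and (B, Y).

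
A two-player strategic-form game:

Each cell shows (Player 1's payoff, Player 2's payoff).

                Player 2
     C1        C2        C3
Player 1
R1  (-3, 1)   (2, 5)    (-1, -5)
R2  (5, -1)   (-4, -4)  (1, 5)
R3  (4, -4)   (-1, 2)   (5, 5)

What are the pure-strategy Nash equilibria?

Check each profile: it is a Nash equilibrium iff no player can strictly gain by switching unilaterally.
(R1, C1): Player 1 can switch to R2 (-3 → 5). Not NE.
(R1, C2): Player 1 gets 2, best alternative -1; Player 2 gets 5, best alternative 1. No profitable deviation — NE.
(R1, C3): Player 1 can switch to R2 (-1 → 1). Not NE.
(R2, C1): Player 2 can switch to C3 (-1 → 5). Not NE.
(R2, C2): Player 1 can switch to R1 (-4 → 2). Not NE.
(R2, C3): Player 1 can switch to R3 (1 → 5). Not NE.
(R3, C1): Player 1 can switch to R2 (4 → 5). Not NE.
(R3, C2): Player 1 can switch to R1 (-1 → 2). Not NE.
(R3, C3): Player 1 gets 5, best alternative 1; Player 2 gets 5, best alternative 2. No profitable deviation — NE.

(R1, C2) and (R3, C3)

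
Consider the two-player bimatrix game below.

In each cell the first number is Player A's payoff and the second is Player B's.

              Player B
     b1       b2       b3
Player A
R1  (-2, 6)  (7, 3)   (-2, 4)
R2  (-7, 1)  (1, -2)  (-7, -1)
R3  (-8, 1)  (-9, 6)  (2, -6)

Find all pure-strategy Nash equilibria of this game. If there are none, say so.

Pure NE: (R1, b1)

For each strategy profile, look for a profitable unilateral deviation.
(R1, b1): Player A gets -2, best alternative -7; Player B gets 6, best alternative 4. No profitable deviation — NE.
(R1, b2): Player B can switch to b1 (3 → 6). Not NE.
(R1, b3): Player A can switch to R3 (-2 → 2). Not NE.
(R2, b1): Player A can switch to R1 (-7 → -2). Not NE.
(R2, b2): Player A can switch to R1 (1 → 7). Not NE.
(R2, b3): Player A can switch to R1 (-7 → -2). Not NE.
(R3, b1): Player A can switch to R1 (-8 → -2). Not NE.
(R3, b2): Player A can switch to R1 (-9 → 7). Not NE.
(R3, b3): Player B can switch to b1 (-6 → 1). Not NE.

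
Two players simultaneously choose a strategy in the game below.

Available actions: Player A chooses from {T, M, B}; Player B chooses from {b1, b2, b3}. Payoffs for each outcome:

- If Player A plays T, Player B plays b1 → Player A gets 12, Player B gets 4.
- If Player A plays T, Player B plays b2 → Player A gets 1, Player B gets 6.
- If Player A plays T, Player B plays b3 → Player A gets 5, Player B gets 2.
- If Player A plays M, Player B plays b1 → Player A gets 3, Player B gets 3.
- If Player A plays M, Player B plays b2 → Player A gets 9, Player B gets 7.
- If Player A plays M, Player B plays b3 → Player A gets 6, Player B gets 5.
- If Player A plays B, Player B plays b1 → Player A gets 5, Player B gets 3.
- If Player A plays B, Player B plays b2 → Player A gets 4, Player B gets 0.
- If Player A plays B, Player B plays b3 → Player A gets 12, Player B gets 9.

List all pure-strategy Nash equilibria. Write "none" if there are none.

(T, b1): Player B can switch to b2 (4 → 6). Not NE.
(T, b2): Player A can switch to M (1 → 9). Not NE.
(T, b3): Player A can switch to M (5 → 6). Not NE.
(M, b1): Player A can switch to T (3 → 12). Not NE.
(M, b2): Player A gets 9, best alternative 4; Player B gets 7, best alternative 5. No profitable deviation — NE.
(M, b3): Player A can switch to B (6 → 12). Not NE.
(B, b1): Player A can switch to T (5 → 12). Not NE.
(B, b2): Player A can switch to M (4 → 9). Not NE.
(B, b3): Player A gets 12, best alternative 6; Player B gets 9, best alternative 3. No profitable deviation — NE.

Pure-strategy Nash equilibria: (M, b2), (B, b3)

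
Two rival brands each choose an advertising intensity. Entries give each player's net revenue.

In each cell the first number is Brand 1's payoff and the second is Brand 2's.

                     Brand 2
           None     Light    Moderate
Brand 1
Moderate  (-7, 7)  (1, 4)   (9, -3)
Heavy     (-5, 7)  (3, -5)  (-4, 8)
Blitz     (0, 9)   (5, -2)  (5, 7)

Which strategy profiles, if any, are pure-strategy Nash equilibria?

(Blitz, None)

(Moderate, None): Brand 1 can switch to Heavy (-7 → -5). Not NE.
(Moderate, Light): Brand 1 can switch to Heavy (1 → 3). Not NE.
(Moderate, Moderate): Brand 2 can switch to None (-3 → 7). Not NE.
(Heavy, None): Brand 1 can switch to Blitz (-5 → 0). Not NE.
(Heavy, Light): Brand 1 can switch to Blitz (3 → 5). Not NE.
(Heavy, Moderate): Brand 1 can switch to Moderate (-4 → 9). Not NE.
(Blitz, None): Brand 1 gets 0, best alternative -5; Brand 2 gets 9, best alternative 7. No profitable deviation — NE.
(Blitz, Light): Brand 2 can switch to None (-2 → 9). Not NE.
(Blitz, Moderate): Brand 1 can switch to Moderate (5 → 9). Not NE.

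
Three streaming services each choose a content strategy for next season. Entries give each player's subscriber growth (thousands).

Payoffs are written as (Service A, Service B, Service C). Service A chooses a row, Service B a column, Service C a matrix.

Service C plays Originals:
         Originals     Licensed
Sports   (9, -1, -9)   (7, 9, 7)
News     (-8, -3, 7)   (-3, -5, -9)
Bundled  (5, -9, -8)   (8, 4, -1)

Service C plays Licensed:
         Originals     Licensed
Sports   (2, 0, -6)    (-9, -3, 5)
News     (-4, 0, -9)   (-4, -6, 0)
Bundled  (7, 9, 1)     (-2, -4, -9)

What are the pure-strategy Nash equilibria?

The pure Nash equilibria are (Bundled, Originals, Licensed), (Bundled, Licensed, Originals).

Service A against (Originals, Originals): payoffs 9, -8, 5 → best response Sports.
Service A against (Originals, Licensed): payoffs 2, -4, 7 → best response Bundled.
Service A against (Licensed, Originals): payoffs 7, -3, 8 → best response Bundled.
Service A against (Licensed, Licensed): payoffs -9, -4, -2 → best response Bundled.
Service B against (Sports, Originals): payoffs -1, 9 → best response Licensed.
Service B against (Sports, Licensed): payoffs 0, -3 → best response Originals.
Service B against (News, Originals): payoffs -3, -5 → best response Originals.
Service B against (News, Licensed): payoffs 0, -6 → best response Originals.
Service B against (Bundled, Originals): payoffs -9, 4 → best response Licensed.
Service B against (Bundled, Licensed): payoffs 9, -4 → best response Originals.
Service C against (Sports, Originals): payoffs -9, -6 → best response Licensed.
Service C against (Sports, Licensed): payoffs 7, 5 → best response Originals.
Service C against (News, Originals): payoffs 7, -9 → best response Originals.
Service C against (News, Licensed): payoffs -9, 0 → best response Licensed.
Service C against (Bundled, Originals): payoffs -8, 1 → best response Licensed.
Service C against (Bundled, Licensed): payoffs -1, -9 → best response Originals.
Mutual best responses: (Bundled, Originals, Licensed); (Bundled, Licensed, Originals).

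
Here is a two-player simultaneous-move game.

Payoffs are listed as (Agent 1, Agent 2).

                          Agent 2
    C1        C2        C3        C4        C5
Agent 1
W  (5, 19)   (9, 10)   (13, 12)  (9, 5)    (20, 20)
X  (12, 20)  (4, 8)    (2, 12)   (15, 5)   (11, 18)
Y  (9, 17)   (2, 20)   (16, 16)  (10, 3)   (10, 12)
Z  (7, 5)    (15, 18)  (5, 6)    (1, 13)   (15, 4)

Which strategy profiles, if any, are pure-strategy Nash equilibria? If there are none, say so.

Agent 1 against C1: payoffs 5, 12, 9, 7 → best response X.
Agent 1 against C2: payoffs 9, 4, 2, 15 → best response Z.
Agent 1 against C3: payoffs 13, 2, 16, 5 → best response Y.
Agent 1 against C4: payoffs 9, 15, 10, 1 → best response X.
Agent 1 against C5: payoffs 20, 11, 10, 15 → best response W.
Agent 2 against W: payoffs 19, 10, 12, 5, 20 → best response C5.
Agent 2 against X: payoffs 20, 8, 12, 5, 18 → best response C1.
Agent 2 against Y: payoffs 17, 20, 16, 3, 12 → best response C2.
Agent 2 against Z: payoffs 5, 18, 6, 13, 4 → best response C2.
Mutual best responses: (W, C5); (X, C1); (Z, C2).

The pure Nash equilibria are (W, C5) and (X, C1) and (Z, C2).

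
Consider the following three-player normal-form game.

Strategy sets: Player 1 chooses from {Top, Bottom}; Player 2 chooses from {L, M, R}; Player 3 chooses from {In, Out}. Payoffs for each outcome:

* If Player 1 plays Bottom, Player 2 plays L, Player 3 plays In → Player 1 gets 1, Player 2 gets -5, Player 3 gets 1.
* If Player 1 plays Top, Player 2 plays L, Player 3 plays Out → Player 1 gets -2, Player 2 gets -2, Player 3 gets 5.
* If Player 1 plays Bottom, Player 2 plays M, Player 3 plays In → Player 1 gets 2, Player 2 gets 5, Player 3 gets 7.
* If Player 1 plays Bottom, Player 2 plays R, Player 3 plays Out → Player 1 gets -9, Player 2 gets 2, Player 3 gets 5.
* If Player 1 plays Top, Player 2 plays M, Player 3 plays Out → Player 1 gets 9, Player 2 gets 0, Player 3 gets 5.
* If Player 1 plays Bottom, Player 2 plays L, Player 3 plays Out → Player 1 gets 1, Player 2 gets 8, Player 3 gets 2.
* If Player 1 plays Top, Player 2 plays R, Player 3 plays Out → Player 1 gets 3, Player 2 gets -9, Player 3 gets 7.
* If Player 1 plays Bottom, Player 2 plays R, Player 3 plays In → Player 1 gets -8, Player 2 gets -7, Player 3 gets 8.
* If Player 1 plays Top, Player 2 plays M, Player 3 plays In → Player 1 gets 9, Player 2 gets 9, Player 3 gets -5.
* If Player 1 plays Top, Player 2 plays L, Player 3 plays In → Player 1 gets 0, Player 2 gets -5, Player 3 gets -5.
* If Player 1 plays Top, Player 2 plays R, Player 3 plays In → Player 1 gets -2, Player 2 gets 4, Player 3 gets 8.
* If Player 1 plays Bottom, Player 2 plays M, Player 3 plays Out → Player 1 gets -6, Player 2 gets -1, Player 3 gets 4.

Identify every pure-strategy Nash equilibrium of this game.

Player 1 against (L, In): payoffs 0, 1 → best response Bottom.
Player 1 against (L, Out): payoffs -2, 1 → best response Bottom.
Player 1 against (M, In): payoffs 9, 2 → best response Top.
Player 1 against (M, Out): payoffs 9, -6 → best response Top.
Player 1 against (R, In): payoffs -2, -8 → best response Top.
Player 1 against (R, Out): payoffs 3, -9 → best response Top.
Player 2 against (Top, In): payoffs -5, 9, 4 → best response M.
Player 2 against (Top, Out): payoffs -2, 0, -9 → best response M.
Player 2 against (Bottom, In): payoffs -5, 5, -7 → best response M.
Player 2 against (Bottom, Out): payoffs 8, -1, 2 → best response L.
Player 3 against (Top, L): payoffs -5, 5 → best response Out.
Player 3 against (Top, M): payoffs -5, 5 → best response Out.
Player 3 against (Top, R): payoffs 8, 7 → best response In.
Player 3 against (Bottom, L): payoffs 1, 2 → best response Out.
Player 3 against (Bottom, M): payoffs 7, 4 → best response In.
Player 3 against (Bottom, R): payoffs 8, 5 → best response In.
Mutual best responses: (Top, M, Out); (Bottom, L, Out).

(Top, M, Out); (Bottom, L, Out)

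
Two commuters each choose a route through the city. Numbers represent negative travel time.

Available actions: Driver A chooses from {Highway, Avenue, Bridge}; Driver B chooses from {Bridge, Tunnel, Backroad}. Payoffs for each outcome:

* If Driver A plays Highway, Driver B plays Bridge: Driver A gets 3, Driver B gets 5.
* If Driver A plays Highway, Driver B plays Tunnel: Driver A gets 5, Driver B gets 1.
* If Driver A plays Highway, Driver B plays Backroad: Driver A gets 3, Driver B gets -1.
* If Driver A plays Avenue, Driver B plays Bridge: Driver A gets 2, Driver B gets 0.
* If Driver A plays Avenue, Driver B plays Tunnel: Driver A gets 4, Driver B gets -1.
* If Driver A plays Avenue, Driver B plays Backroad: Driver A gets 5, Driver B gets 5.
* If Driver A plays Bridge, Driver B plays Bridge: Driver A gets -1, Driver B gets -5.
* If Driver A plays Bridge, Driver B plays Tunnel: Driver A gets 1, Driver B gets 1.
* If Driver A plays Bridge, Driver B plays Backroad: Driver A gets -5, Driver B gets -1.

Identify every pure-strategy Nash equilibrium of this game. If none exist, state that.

(Highway, Bridge): Driver A gets 3, best alternative 2; Driver B gets 5, best alternative 1. No profitable deviation — NE.
(Highway, Tunnel): Driver B can switch to Bridge (1 → 5). Not NE.
(Highway, Backroad): Driver A can switch to Avenue (3 → 5). Not NE.
(Avenue, Bridge): Driver A can switch to Highway (2 → 3). Not NE.
(Avenue, Tunnel): Driver A can switch to Highway (4 → 5). Not NE.
(Avenue, Backroad): Driver A gets 5, best alternative 3; Driver B gets 5, best alternative 0. No profitable deviation — NE.
(Bridge, Bridge): Driver A can switch to Highway (-1 → 3). Not NE.
(Bridge, Tunnel): Driver A can switch to Highway (1 → 5). Not NE.
(The remaining 1 profile has a profitable deviation by the same check.)

(Highway, Bridge) and (Avenue, Backroad)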